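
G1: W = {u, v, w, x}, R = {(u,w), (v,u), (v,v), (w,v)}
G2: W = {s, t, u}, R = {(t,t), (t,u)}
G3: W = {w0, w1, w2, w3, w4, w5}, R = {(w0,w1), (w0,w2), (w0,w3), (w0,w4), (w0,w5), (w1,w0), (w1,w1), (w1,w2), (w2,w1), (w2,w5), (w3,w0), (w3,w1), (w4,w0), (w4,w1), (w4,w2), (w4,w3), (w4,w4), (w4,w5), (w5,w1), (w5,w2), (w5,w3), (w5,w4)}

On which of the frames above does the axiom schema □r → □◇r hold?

This is the axiom for a generalized confluence (Geach) condition; its first-order frame correspondent is ∀x ∀z (xRz → ∃w (xRw ∧ zRw)).
G1: fails — uRw but no t with uRt and wRt.
G2: fails — tRu but no w with tRw and uRw.
G3: satisfies the condition.
Valid on: G3.

G3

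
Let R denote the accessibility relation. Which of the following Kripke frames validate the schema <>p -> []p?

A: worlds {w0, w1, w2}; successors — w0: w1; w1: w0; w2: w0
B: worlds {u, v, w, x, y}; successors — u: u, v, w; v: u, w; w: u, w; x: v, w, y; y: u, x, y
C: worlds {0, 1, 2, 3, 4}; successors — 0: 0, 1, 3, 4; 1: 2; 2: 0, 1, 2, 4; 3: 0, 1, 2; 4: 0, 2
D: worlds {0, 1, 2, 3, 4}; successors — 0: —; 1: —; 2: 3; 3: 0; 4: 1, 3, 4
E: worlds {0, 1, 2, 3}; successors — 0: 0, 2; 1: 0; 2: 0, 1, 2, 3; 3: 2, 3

A

The schema corresponds to partial functionality: forall x forall y forall z (Rxy & Rxz -> y = z).
A: condition met.
B: fails — u sees both u and v.
C: fails — 0 sees both 0 and 1.
D: fails — 4 sees both 1 and 3.
E: fails — 0 sees both 0 and 2.
Valid on: A.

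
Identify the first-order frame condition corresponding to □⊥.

emptiness of R

□⊥ is valid iff no world has any successor (otherwise □⊥ fails at any world with one).
The converse is a direct semantic check.
Frame condition: ∀x ∀y ¬Rxy.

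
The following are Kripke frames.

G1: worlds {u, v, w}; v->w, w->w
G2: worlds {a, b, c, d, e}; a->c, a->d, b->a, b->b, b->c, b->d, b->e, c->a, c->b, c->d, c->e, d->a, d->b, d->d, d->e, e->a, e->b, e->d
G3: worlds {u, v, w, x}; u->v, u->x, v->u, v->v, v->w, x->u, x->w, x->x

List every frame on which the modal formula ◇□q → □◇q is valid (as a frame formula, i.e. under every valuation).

G1, G2

Frame correspondent (Sahlqvist): ∀x ∀y ∀z (Rxy ∧ Rxz → ∃w (Ryw ∧ Rzw)) — i.e. convergence.
G1: satisfies the condition.
G2: satisfies the condition.
G3: fails — Rvv and Rvw but v and w have no common successor.
Valid on: G1, G2.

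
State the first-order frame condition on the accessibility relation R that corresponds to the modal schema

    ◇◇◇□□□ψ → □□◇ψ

This is a Sahlqvist (Geach-type) schema ◇^3□^3ψ → □^2◇^1ψ.
First-order correspondent: ∀x ∀y ∀z ((xR³y ∧ xR²z) → ∃w (yR³w ∧ zRw)).

∀x ∀y ∀z ((xR³y ∧ xR²z) → ∃w (yR³w ∧ zRw))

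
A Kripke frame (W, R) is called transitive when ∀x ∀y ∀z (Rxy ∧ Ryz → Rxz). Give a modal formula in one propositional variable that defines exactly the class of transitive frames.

□ψ → □□ψ

The condition is transitivity. The 4 schema □ψ → □□ψ defines it.
Suppose □ψ→□□ψ is valid. Take Rxy, Ryz and set V(ψ)={w : Rxw}. Then □ψ at x, so □□ψ at x, so □ψ at y, so ψ at z, i.e. Rxz.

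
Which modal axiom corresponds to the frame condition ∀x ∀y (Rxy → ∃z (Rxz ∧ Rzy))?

This is density; the standard corresponding axiom is C4: □□s → □s.

□□s → □s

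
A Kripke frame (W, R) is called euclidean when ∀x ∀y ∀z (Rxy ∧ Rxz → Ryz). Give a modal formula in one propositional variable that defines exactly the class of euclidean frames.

A defining formula is ◇ψ → □◇ψ (the 5 axiom).

◇ψ → □◇ψ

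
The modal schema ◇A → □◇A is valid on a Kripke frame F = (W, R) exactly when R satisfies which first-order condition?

Suppose ◇A→□◇A is valid. Take Rxy, Rxz and set V(A)={y}. Then ◇A at x, so □◇A at x, so ◇A at z, so some w with Rzw has A; w=y, i.e. Rzy. By symmetry of the argument, Ryz.
The converse is a direct semantic check.
So the correspondent is the Euclidean property.

The Euclidean property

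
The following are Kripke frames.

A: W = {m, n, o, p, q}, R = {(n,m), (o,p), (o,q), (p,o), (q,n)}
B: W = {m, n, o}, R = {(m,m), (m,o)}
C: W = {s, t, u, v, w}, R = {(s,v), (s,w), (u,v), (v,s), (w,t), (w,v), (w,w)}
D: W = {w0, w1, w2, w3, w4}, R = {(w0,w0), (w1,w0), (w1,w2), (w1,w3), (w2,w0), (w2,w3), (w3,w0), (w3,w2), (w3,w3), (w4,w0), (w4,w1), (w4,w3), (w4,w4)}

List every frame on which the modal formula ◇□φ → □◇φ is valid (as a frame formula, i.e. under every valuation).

D

This is the axiom for convergence; its first-order frame correspondent is ∀x ∀y ∀z (Rxy ∧ Rxz → ∃w (Ryw ∧ Rzw)).
A: fails — Rnm and Rnm but m and m have no common successor.
B: fails — Rmo and Rmo but o and o have no common successor.
C: fails — Rsv and Rsw but v and w have no common successor.
D: satisfies the condition.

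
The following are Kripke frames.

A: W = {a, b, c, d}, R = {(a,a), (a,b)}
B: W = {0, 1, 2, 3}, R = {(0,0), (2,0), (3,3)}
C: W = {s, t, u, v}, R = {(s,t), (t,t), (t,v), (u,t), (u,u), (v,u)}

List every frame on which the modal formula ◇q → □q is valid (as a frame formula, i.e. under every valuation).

B

The schema corresponds to partial functionality: ∀x ∀y ∀z (Rxy ∧ Rxz → y = z).
A: fails — a sees both a and b.
B: condition met.
C: fails — t sees both t and v.
Valid on: B.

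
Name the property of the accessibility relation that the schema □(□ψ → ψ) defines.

shift-reflexivity

Suppose □(□ψ→ψ) is valid. Take Rxy and set V(ψ)={w : Ryw}. Then at y, □ψ holds; since □(□ψ→ψ) at x, □ψ→ψ at y, so ψ at y, i.e. Ryy.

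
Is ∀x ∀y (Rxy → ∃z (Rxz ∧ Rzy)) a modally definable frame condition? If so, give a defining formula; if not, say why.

Yes, by □□r → □r

This is a Sahlqvist condition; the C4 axiom □□r → □r defines it.
Suppose □□r→□r is valid. Take Rxy and set V(r)={w : xR²w}. Then □□r at x, so □r at x, so r at y, i.e. ∃z(Rxz∧Rzy).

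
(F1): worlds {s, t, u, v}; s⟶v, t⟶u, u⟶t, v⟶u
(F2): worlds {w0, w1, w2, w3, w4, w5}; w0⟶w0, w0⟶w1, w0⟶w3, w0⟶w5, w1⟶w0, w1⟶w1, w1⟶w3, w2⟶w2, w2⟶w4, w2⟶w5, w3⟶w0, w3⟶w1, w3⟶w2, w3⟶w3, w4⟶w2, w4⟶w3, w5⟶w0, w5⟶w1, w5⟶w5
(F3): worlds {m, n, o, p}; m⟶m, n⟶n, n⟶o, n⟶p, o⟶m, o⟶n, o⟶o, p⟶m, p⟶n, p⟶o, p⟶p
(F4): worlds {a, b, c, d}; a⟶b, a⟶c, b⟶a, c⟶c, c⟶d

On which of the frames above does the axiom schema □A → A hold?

(F3)

This is the axiom for reflexivity; its first-order frame correspondent is ∀x Rxx.
(F1): fails — world s does not see itself.
(F2): fails — world w4 does not see itself.
(F3): ✓.
(F4): fails — world a does not see itself.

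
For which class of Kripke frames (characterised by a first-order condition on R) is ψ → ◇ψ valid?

Equivalently (dual form): □ψ → ψ.
Suppose □ψ→ψ is valid. At any x set V(ψ)={w : Rxw}. Then □ψ holds at x, so ψ holds at x, i.e. Rxx.

reflexivity: ∀x Rxx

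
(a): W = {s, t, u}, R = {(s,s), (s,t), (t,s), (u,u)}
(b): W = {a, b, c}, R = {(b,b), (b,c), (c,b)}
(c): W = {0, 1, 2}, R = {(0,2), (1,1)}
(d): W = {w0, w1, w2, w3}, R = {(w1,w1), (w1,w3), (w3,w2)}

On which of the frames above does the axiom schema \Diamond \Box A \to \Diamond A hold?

Frame correspondent (Sahlqvist): \forall x \forall y (xRy \to \exists w (yRw \wedge xRw)) — i.e. a generalized confluence (Geach) condition.
(a): satisfies the condition.
(b): satisfies the condition.
(c): fails — 0R2 but no w with 2Rw and 0Rw.
(d): fails — w1Rw3 but no w with w3Rw and w1Rw.
Valid on: (a), (b).

(a), (b)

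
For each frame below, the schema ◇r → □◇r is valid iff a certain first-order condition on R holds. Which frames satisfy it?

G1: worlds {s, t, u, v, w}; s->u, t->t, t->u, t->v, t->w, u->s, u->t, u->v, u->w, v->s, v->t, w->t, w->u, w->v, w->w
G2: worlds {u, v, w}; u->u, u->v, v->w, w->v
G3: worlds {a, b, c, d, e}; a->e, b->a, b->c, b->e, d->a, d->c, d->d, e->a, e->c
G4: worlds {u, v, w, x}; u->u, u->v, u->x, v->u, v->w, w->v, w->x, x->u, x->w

none

The schema corresponds to the Euclidean property: ∀x ∀y ∀z (Rxy ∧ Rxz → Ryz).
G1: fails — Rsu and Rsu but not Ruu.
G2: fails — Ruv and Ruv but not Rvv.
G3: fails — Rae and Rae but not Ree.
G4: fails — Ruv and Ruv but not Rvv.
Valid on no frame.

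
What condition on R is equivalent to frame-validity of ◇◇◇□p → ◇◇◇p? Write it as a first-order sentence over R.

∀x ∀y (xR³y → ∃w (yRw ∧ xR³w))

This is a Sahlqvist (Geach-type) schema ◇^3□^1p → □^0◇^3p.
First-order correspondent: ∀x ∀y (xR³y → ∃w (yRw ∧ xR³w)).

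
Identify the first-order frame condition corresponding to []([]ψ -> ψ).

Suppose □(□ψ→ψ) is valid. Take Rxy and set V(ψ)={w : Ryw}. Then at y, □ψ holds; since □(□ψ→ψ) at x, □ψ→ψ at y, so ψ at y, i.e. Ryy.
The converse is a direct semantic check.
So the correspondent is shift-reflexivity.

shift-reflexivity: forall x forall y (Rxy -> Ryy)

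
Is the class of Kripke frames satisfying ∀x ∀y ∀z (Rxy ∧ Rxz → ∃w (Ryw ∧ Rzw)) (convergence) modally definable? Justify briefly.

Yes, by ◇□q → □◇q

The condition is convergence. A defining modal formula is ◇□q → □◇q.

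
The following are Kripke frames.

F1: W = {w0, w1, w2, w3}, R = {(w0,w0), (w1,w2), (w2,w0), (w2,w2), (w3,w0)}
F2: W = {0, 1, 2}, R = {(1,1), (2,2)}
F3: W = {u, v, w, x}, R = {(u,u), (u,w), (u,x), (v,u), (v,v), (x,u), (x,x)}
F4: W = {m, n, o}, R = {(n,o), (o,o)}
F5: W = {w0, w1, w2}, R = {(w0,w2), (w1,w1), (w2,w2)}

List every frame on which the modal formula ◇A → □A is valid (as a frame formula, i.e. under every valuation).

F2, F4, F5

The schema corresponds to partial functionality: ∀x ∀y ∀z (Rxy ∧ Rxz → y = z).
F1: fails — w2 sees both w0 and w2.
F2: ✓.
F3: fails — u sees both u and w.
F4: ✓.
F5: ✓.
Valid on: F2, F4, F5.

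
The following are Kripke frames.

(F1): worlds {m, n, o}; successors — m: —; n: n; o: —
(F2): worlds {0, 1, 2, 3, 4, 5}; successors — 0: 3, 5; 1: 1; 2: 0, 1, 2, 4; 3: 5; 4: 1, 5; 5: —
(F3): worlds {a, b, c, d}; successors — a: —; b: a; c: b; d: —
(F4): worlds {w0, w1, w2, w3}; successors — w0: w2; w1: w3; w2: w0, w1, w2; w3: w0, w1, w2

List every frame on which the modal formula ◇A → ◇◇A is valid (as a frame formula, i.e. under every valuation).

This is the axiom for a generalized confluence (Geach) condition; its first-order frame correspondent is ∀x ∀y (xRy → ∃w (y = w ∧ xR²w)).
(F1): holds.
(F2): fails — 0R3 but no w with 3=w and 0R²w.
(F3): fails — bRa but no w with a=w and bR²w.
(F4): fails — w1Rw3 but no w with w3=w and w1R²w.

(F1)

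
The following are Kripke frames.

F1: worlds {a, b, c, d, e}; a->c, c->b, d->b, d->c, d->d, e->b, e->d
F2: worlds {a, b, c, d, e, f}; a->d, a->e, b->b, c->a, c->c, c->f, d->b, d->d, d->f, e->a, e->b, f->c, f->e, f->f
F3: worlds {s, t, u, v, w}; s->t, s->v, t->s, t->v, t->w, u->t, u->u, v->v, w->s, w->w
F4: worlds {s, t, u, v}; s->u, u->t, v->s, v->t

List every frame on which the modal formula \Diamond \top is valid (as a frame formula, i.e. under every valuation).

This is the axiom for seriality; its first-order frame correspondent is \forall x \exists y Rxy.
F1: fails — world b has no successor.
F2: satisfies the condition.
F3: satisfies the condition.
F4: fails — world t has no successor.

F2, F3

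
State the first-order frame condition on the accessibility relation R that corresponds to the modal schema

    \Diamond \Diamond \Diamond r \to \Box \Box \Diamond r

This is a Sahlqvist (Geach-type) schema ◇^3□^0r → □^2◇^1r.
Minimal-valuation argument: fix x; take any y with xR^3y and any z with xR^2z. Set V(r) to the set of worlds R-reachable from y in exactly 0 steps. Then □^0r holds at y, so the antecedent holds at x; validity forces ◇^1r at z, giving a w with zR^1w and yR^0w.
First-order correspondent: \forall x \forall y \forall z ((x R^3 y \wedge x R^2 z) \to \exists w (y = w \wedge zRw)).

\forall x \forall y \forall z ((x R^3 y \wedge x R^2 z) \to \exists w (y = w \wedge zRw))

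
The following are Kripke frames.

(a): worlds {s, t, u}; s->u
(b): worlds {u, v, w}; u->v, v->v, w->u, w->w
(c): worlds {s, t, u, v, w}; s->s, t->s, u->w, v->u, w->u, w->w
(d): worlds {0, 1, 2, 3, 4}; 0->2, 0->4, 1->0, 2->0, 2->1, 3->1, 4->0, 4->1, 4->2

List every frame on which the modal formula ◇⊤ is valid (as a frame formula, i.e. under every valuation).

The schema corresponds to seriality: ∀x ∃y Rxy.
(a): fails — world t has no successor.
(b): condition met.
(c): condition met.
(d): condition met.

(b), (c), (d)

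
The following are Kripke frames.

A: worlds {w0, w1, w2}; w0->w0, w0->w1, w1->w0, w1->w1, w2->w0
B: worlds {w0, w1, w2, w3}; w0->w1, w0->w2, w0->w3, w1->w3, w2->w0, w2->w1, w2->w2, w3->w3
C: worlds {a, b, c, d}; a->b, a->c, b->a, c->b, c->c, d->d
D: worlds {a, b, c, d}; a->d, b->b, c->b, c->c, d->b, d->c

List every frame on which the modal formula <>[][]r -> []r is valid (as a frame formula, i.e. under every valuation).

The schema corresponds to a generalized confluence (Geach) condition: forall x forall y forall z ((xRy & xRz) -> exists w (y R^2 w & z = w)).
A: condition met.
B: fails — w0Rw1, w0Rw1 but no w with w1R²w and w1=w.
C: condition met.
D: fails — aRd, aRd but no w with dR²w and d=w.
Valid on: A, C.

A, C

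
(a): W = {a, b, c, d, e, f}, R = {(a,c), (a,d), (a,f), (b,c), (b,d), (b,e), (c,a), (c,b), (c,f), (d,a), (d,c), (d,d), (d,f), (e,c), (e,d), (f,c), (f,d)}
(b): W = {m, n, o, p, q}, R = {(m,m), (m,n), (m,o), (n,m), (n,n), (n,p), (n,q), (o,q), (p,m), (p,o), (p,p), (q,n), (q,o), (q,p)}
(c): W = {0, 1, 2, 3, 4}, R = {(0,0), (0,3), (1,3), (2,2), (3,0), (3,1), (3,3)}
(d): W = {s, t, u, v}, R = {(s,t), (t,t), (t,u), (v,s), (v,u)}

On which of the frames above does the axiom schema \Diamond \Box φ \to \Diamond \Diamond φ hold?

(a), (b), (c)

The schema corresponds to a generalized confluence (Geach) condition: \forall x \forall y (xRy \to \exists w (yRw \wedge x R^2 w)).
(a): ✓.
(b): ✓.
(c): ✓.
(d): fails — tRu but no w with uRw and tR²w.
Valid on: (a), (b), (c).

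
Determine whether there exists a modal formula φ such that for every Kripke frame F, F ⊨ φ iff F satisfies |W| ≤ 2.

Not modally definable

If a class were modally definable it would be closed under disjoint unions (Goldblatt–Thomason).
Any modal formula valid on each of 3 disjoint one-world frames is valid on their disjoint union (validity is preserved under disjoint unions). Each one-world frame has |W|=1≤2, but the union has |W|=3.
Hence having at most 2 worlds is not modally definable.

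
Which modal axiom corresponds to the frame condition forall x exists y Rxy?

The condition is seriality. The D schema □r → ◇r defines it.

□r → ◇r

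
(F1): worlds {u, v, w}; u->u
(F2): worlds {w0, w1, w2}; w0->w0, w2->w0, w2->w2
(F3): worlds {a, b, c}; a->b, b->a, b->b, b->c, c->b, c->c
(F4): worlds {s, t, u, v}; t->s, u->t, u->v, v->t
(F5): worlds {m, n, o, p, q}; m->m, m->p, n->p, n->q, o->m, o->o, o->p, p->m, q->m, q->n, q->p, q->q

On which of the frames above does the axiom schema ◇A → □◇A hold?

(F1)

The schema corresponds to the Euclidean property: ∀x ∀y ∀z (Rxy ∧ Rxz → Ryz).
(F1): holds.
(F2): fails — Rw2w0 and Rw2w2 but not Rw0w2.
(F3): fails — Rbc and Rba but not Rca.
(F4): fails — Rts and Rts but not Rss.
(F5): fails — Rmp and Rmp but not Rpp.
Valid on: (F1).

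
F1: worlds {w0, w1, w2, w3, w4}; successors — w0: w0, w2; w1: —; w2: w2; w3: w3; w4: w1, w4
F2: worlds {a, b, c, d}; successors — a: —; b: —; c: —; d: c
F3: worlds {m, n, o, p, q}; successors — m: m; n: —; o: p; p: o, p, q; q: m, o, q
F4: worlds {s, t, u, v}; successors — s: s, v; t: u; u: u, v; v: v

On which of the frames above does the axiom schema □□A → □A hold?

This is the axiom for density; its first-order frame correspondent is ∀x ∀y (Rxy → ∃z (Rxz ∧ Rzy)).
F1: holds.
F2: fails — Rdc but no z with Rdz and Rzc.
F3: holds.
F4: holds.
Valid on: F1, F3, F4.

F1, F3, F4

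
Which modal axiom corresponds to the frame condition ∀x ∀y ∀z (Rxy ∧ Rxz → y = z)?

This is partial functionality; the standard corresponding axiom is CD: ◇s → □s.
Suppose ◇s→□s is valid. Take Rxy, Rxz and set V(s)={y}. Then ◇s at x, so □s at x, so s at z, i.e. z=y.

◇s → □s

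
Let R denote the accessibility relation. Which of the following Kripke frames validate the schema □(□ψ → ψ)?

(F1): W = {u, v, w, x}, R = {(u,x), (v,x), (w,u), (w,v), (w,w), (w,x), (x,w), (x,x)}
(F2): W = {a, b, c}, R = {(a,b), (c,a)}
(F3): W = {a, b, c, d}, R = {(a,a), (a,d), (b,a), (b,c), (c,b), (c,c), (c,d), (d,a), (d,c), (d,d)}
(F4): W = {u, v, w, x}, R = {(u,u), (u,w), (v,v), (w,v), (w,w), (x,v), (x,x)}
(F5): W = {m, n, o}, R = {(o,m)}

This is the axiom for shift-reflexivity; its first-order frame correspondent is ∀x ∀y (Rxy → Ryy).
(F1): fails — Rwu but not Ruu.
(F2): fails — Rca but not Raa.
(F3): fails — Rcb but not Rbb.
(F4): holds.
(F5): fails — Rom but not Rmm.
Valid on: (F4).

(F4)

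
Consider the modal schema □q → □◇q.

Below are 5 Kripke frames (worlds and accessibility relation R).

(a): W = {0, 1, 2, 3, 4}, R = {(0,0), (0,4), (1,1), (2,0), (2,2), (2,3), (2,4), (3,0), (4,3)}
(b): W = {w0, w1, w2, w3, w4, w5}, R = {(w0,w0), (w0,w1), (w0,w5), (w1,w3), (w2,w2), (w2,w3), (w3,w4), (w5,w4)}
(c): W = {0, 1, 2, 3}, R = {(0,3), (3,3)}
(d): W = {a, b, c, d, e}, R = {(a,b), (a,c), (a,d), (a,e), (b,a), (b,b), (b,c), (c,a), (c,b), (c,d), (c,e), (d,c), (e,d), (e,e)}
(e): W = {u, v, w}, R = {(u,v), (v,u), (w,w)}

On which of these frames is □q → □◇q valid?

Frame correspondent (Sahlqvist): ∀x ∀z (xRz → ∃w (xRw ∧ zRw)) — i.e. a generalized confluence (Geach) condition.
(a): fails — 0R4 but no w with 0Rw and 4Rw.
(b): fails — w0Rw1 but no w with w0Rw and w1Rw.
(c): ✓.
(d): fails — cRd but no w with cRw and dRw.
(e): fails — uRv but no t with uRt and vRt.

(c)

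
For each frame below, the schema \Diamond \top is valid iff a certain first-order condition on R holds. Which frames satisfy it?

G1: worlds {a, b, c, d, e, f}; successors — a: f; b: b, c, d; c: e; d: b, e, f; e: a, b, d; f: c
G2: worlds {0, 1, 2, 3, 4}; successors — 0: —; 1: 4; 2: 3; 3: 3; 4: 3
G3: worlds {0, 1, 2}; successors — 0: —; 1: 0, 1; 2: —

The schema corresponds to seriality: \forall x \exists y Rxy.
G1: holds.
G2: fails — world 0 has no successor.
G3: fails — world 0 has no successor.
Valid on: G1.

G1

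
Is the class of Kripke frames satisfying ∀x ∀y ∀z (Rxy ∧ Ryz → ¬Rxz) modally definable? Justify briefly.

If a class were modally definable it would be closed under surjective bounded morphisms (Goldblatt–Thomason).
The 7-cycle (worlds s,t,u,v,w,x,y with s→t→u→v→w→x→y→s) is intransitive. Mapping every world to a single reflexive point • is a surjective bounded morphism; the reflexive point is not intransitive (R••∧R•• but R••).
So the class is not modally definable.

Not modally definable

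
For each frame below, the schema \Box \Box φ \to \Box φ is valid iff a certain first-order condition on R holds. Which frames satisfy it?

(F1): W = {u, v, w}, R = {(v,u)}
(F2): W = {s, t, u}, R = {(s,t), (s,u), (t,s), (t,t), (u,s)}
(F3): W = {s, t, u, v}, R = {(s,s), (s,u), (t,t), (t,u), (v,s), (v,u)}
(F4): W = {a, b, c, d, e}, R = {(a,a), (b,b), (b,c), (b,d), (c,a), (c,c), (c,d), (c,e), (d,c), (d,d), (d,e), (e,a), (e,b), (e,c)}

(F3), (F4)

The schema corresponds to density: \forall x \forall y (Rxy \to \exists z (Rxz \wedge Rzy)).
(F1): fails — Rvu but no z with Rvz and Rzu.
(F2): fails — Rus but no z with Ruz and Rzs.
(F3): satisfies the condition.
(F4): satisfies the condition.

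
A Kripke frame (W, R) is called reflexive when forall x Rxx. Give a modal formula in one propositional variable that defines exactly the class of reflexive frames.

□ψ → ψ

This is reflexivity; the standard corresponding axiom is T: □ψ → ψ.
Suppose □ψ→ψ is valid. At any x set V(ψ)={w : Rxw}. Then □ψ holds at x, so ψ holds at x, i.e. Rxx.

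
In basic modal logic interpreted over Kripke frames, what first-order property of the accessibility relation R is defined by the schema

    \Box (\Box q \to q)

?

Suppose □(□q→q) is valid. Take Rxy and set V(q)={w : Ryw}. Then at y, □q holds; since □(□q→q) at x, □q→q at y, so q at y, i.e. Ryy.
Conversely, any frame satisfying \forall x \forall y (Rxy \to Ryy) validates the schema.
Frame condition: \forall x \forall y (Rxy \to Ryy).

Shift-reflexivity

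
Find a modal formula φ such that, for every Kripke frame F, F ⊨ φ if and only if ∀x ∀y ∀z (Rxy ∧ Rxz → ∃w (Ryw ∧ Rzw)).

A defining formula is ◇□r → □◇r (the .2 axiom).
Suppose ◇□r→□◇r is valid. Take Rxy, Rxz and set V(r)={w : Ryw}. Then □r at y so ◇□r at x, so □◇r at x, so ◇r at z, giving w with Rzw and Ryw.

◇□r → □◇r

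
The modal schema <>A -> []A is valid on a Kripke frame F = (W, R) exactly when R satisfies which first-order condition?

Suppose ◇A→□A is valid. Take Rxy, Rxz and set V(A)={y}. Then ◇A at x, so □A at x, so A at z, i.e. z=y.

Partial functionality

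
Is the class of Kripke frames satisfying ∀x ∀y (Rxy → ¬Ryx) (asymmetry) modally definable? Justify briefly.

Not modally definable

If a class were modally definable it would be closed under surjective bounded morphisms (Goldblatt–Thomason).
The 5-cycle (worlds 0,1,2,3,4 with 0→1→2→3→4→0) is asymmetric. Mapping every world to a single reflexive point • is a surjective bounded morphism, and the reflexive point is not asymmetric (R•• but asymmetry requires ¬R••).
So the class is not modally definable.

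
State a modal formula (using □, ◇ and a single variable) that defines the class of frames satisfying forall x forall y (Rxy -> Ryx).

p → □◇p

A defining formula is p → □◇p (the B axiom).
Suppose p→□◇p is valid. Take Rxy and set V(p)={x}. Then p at x, so □◇p at x, so ◇p at y, so some z with Ryz has p; z=x, i.e. Ryx.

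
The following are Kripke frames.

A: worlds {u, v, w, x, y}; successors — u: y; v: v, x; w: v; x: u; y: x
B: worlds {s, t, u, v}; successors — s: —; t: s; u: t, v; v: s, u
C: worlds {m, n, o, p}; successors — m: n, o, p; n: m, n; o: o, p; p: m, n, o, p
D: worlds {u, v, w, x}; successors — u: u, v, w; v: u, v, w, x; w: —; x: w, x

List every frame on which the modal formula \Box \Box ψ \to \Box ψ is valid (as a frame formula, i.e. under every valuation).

This is the axiom for density; its first-order frame correspondent is \forall x \forall y (Rxy \to \exists z (Rxz \wedge Rzy)).
A: fails — Ryx but no z with Ryz and Rzx.
B: fails — Ruv but no z with Ruz and Rzv.
C: holds.
D: holds.
Valid on: C, D.

C, D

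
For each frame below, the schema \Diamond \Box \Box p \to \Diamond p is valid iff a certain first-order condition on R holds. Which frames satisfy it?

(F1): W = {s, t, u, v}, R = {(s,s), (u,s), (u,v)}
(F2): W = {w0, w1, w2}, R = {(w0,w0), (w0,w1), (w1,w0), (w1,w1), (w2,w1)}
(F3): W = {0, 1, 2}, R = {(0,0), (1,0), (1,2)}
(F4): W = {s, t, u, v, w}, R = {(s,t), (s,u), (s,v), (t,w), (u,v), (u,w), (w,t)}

(F2)

The schema corresponds to a generalized confluence (Geach) condition: \forall x \forall y (xRy \to \exists w (y R^2 w \wedge xRw)).
(F1): fails — uRv but no w with vR²w and uRw.
(F2): holds.
(F3): fails — 1R2 but no w with 2R²w and 1Rw.
(F4): fails — sRv but no w* with vR²w* and sRw*.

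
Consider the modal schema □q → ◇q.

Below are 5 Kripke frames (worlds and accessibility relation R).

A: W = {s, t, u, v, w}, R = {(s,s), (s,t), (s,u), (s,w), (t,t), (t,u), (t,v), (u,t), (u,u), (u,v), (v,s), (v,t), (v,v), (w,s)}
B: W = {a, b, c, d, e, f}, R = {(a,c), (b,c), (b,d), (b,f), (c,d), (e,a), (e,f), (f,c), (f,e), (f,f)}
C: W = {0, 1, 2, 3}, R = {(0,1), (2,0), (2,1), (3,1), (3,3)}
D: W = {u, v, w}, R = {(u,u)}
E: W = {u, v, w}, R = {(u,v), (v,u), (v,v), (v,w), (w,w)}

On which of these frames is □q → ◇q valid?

This is the axiom for seriality; its first-order frame correspondent is ∀x ∃y Rxy.
A: ✓.
B: fails — world d has no successor.
C: fails — world 1 has no successor.
D: fails — world v has no successor.
E: ✓.

A, E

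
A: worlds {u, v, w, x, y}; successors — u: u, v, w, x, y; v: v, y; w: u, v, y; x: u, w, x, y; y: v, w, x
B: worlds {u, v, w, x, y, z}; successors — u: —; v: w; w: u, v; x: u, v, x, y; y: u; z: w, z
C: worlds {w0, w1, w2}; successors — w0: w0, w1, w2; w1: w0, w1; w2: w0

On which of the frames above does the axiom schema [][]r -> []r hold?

Frame correspondent (Sahlqvist): forall x forall y (Rxy -> exists z (Rxz & Rzy)) — i.e. density.
A: condition met.
B: fails — Rwu but no t with Rwt and Rtu.
C: condition met.

A, C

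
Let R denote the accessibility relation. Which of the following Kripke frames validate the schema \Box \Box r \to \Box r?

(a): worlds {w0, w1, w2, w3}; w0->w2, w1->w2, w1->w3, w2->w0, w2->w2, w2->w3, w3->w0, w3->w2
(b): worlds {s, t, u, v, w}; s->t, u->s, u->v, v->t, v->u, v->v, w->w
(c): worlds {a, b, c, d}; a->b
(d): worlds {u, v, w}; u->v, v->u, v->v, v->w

(a), (d)

The schema corresponds to density: \forall x \forall y (Rxy \to \exists z (Rxz \wedge Rzy)).
(a): satisfies the condition.
(b): fails — Rus but no z with Ruz and Rzs.
(c): fails — Rab but no z with Raz and Rzb.
(d): satisfies the condition.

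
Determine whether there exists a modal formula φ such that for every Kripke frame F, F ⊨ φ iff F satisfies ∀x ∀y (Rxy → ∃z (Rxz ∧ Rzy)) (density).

This is a Sahlqvist condition; the C4 axiom □□p → □p defines it.
Suppose □□p→□p is valid. Take Rxy and set V(p)={w : xR²w}. Then □□p at x, so □p at x, so p at y, i.e. ∃z(Rxz∧Rzy).

Yes, by □□p → □p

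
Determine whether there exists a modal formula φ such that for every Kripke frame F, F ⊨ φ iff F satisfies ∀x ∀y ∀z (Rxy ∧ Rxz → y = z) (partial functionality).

Yes, by ◇p → □p

This is a Sahlqvist condition; the CD axiom ◇p → □p defines it.
Suppose ◇p→□p is valid. Take Rxy, Rxz and set V(p)={y}. Then ◇p at x, so □p at x, so p at z, i.e. z=y.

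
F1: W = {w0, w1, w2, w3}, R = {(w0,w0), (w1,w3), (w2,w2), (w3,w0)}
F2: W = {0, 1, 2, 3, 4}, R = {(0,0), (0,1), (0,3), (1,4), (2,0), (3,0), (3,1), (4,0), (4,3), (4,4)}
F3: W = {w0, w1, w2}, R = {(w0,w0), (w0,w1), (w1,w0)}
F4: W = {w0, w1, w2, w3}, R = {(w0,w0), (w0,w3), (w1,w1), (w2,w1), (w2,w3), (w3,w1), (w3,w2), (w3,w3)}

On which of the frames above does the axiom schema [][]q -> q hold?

Frame correspondent (Sahlqvist): forall x exists w (x R^2 w & x = w) — i.e. a generalized confluence (Geach) condition.
F1: fails — at w1 but no w with w1R²w and w1=w.
F2: fails — at 1 but no w with 1R²w and 1=w.
F3: fails — at w2 but no w with w2R²w and w2=w.
F4: holds.

F4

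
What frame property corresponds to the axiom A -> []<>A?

Suppose A→□◇A is valid. Take Rxy and set V(A)={x}. Then A at x, so □◇A at x, so ◇A at y, so some z with Ryz has A; z=x, i.e. Ryx.

symmetry: forall x forall y (Rxy -> Ryx)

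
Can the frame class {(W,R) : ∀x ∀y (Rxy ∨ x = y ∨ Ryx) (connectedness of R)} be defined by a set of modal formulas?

Modal frame validity is preserved under disjoint unions.
Take 4 disjoint single-world reflexive frames: each is trivially connected, but their disjoint union has 4 worlds with no edge between distinct components, so it is not connected.
Hence connectedness of R is not modally definable.

No — not modally definable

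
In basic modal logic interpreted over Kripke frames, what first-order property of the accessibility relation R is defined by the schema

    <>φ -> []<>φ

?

Suppose ◇φ→□◇φ is valid. Take Rxy, Rxz and set V(φ)={y}. Then ◇φ at x, so □◇φ at x, so ◇φ at z, so some w with Rzw has φ; w=y, i.e. Rzy. By symmetry of the argument, Ryz.
The converse is a direct semantic check.
Frame condition: forall x forall y forall z (Rxy & Rxz -> Ryz).

the Euclidean property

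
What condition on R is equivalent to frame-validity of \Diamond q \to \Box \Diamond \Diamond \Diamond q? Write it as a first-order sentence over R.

\forall x \forall y \forall z ((xRy \wedge xRz) \to \exists w (y = w \wedge z R^3 w))

This is a Sahlqvist (Geach-type) schema ◇^1□^0q → □^1◇^3q.
First-order correspondent: \forall x \forall y \forall z ((xRy \wedge xRz) \to \exists w (y = w \wedge z R^3 w)).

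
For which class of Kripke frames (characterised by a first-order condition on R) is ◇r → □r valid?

This schema is the CD axiom.
It corresponds to partial functionality: ∀x ∀y ∀z (Rxy ∧ Rxz → y = z).

partial functionality: ∀x ∀y ∀z (Rxy ∧ Rxz → y = z)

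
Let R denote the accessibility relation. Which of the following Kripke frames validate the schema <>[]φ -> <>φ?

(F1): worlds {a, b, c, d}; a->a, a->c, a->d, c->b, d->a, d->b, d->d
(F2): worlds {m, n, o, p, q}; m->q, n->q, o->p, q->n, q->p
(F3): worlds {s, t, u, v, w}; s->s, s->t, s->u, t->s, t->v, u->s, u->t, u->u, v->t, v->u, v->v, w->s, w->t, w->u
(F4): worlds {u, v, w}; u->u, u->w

This is the axiom for a generalized confluence (Geach) condition; its first-order frame correspondent is forall x forall y (xRy -> exists w (yRw & xRw)).
(F1): fails — aRc but no w with cRw and aRw.
(F2): fails — mRq but no w with qRw and mRw.
(F3): ✓.
(F4): fails — uRw but no t with wRt and uRt.
Valid on: (F3).

(F3)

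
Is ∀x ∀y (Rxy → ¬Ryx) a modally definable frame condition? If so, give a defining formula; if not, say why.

No

If a class were modally definable it would be closed under surjective bounded morphisms (Goldblatt–Thomason).
The 5-cycle (worlds w0,w1,w2,w3,w4 with w0→w1→w2→w3→w4→w0) is asymmetric. Mapping every world to a single reflexive point • is a surjective bounded morphism, and the reflexive point is not asymmetric (R•• but asymmetry requires ¬R••).
Hence asymmetry is not modally definable.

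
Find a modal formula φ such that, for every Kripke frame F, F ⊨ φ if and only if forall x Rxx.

This is reflexivity; the standard corresponding axiom is T: □q → q.
Suppose □q→q is valid. At any x set V(q)={w : Rxw}. Then □q holds at x, so q holds at x, i.e. Rxx.

□q → q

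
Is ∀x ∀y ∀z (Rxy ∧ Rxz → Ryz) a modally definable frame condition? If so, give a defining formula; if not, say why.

Yes — defined by ◇p → □◇p

This is a Sahlqvist condition; the 5 axiom ◇p → □◇p defines it.
Suppose ◇p→□◇p is valid. Take Rxy, Rxz and set V(p)={y}. Then ◇p at x, so □◇p at x, so ◇p at z, so some w with Rzw has p; w=y, i.e. Rzy. By symmetry of the argument, Ryz.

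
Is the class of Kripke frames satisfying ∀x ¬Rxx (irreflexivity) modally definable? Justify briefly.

No

Any modally definable frame class is closed under surjective bounded morphisms.
The 2-cycle (worlds s,t with s→t→s) is irreflexive, and the map sending every world to a single reflexive point • is a surjective bounded morphism (forth: every edge maps to (•,•); back: every world has a successor). So any modal formula valid on the 2-cycle is also valid on the reflexive point, which is not irreflexive.
So the class is not modally definable.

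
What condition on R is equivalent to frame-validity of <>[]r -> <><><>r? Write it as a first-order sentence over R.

forall x forall y (xRy -> exists w (yRw & x R^3 w))

This is a Sahlqvist (Geach-type) schema ◇^1□^1r → □^0◇^3r.
Minimal-valuation argument: fix x; take any y with xR^1y and any z with xR^0z. Set V(r) to the set of worlds R-reachable from y in exactly 1 step. Then □^1r holds at y, so the antecedent holds at x; validity forces ◇^3r at z, giving a w with zR^3w and yR^1w.
First-order correspondent: forall x forall y (xRy -> exists w (yRw & x R^3 w)).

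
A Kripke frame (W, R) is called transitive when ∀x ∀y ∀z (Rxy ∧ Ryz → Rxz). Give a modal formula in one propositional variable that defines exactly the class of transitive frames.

□s → □□s

A defining formula is □s → □□s (the 4 axiom).
Suppose □s→□□s is valid. Take Rxy, Ryz and set V(s)={w : Rxw}. Then □s at x, so □□s at x, so □s at y, so s at z, i.e. Rxz.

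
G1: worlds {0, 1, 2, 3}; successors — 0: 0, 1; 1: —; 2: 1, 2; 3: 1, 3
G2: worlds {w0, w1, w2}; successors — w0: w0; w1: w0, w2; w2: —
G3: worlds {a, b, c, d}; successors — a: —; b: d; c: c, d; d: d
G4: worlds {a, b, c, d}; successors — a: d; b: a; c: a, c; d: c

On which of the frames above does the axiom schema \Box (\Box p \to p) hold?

Frame correspondent (Sahlqvist): \forall x \forall y (Rxy \to Ryy) — i.e. shift-reflexivity.
G1: fails — R31 but not R11.
G2: fails — Rw1w2 but not Rw2w2.
G3: satisfies the condition.
G4: fails — Rba but not Raa.

G3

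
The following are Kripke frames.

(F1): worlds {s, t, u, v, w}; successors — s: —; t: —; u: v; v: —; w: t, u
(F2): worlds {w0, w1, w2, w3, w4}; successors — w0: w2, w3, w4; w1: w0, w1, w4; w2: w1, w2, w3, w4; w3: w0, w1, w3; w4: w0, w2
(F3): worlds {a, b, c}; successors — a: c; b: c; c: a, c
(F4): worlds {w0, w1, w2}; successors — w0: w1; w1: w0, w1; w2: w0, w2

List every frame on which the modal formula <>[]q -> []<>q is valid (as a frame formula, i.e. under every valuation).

(F2), (F3)

Frame correspondent (Sahlqvist): forall x forall y forall z (Rxy & Rxz -> exists w (Ryw & Rzw)) — i.e. convergence.
(F1): fails — Ruv and Ruv but v and v have no common successor.
(F2): ✓.
(F3): ✓.
(F4): fails — Rw2w2 and Rw2w0 but w2 and w0 have no common successor.
Valid on: (F2), (F3).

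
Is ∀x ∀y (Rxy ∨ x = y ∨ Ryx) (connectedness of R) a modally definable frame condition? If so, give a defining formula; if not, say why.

No — not modally definable

If a class were modally definable it would be closed under disjoint unions (Goldblatt–Thomason).
Take 2 disjoint single-world reflexive frames: each is trivially connected, but their disjoint union has 2 worlds with no edge between distinct components, so it is not connected.
So no modal formula (or set of formulas) defines exactly the connected frames.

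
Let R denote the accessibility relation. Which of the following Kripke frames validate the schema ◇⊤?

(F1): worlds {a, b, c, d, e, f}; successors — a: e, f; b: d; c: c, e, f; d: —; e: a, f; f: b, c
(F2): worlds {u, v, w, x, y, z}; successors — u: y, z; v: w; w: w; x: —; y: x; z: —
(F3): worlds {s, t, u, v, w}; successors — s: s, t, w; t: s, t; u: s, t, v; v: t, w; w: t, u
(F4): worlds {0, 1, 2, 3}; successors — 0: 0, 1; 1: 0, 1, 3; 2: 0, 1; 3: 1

(F3), (F4)

Frame correspondent (Sahlqvist): ∀x ∃y Rxy — i.e. seriality.
(F1): fails — world d has no successor.
(F2): fails — world x has no successor.
(F3): condition met.
(F4): condition met.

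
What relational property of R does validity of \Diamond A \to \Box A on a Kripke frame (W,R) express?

partial functionality: \forall x \forall y \forall z (Rxy \wedge Rxz \to y = z)

Suppose ◇A→□A is valid. Take Rxy, Rxz and set V(A)={y}. Then ◇A at x, so □A at x, so A at z, i.e. z=y.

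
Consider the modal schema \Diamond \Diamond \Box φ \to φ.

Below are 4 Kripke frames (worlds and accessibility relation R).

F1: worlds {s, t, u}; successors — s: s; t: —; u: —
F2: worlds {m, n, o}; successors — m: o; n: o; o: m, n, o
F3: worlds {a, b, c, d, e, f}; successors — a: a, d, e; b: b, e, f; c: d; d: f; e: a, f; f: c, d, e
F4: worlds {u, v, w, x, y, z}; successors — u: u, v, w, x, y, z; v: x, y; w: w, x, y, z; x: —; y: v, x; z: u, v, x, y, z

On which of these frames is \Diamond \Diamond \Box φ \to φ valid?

F1

This is the axiom for a generalized confluence (Geach) condition; its first-order frame correspondent is \forall x \forall y (x R^2 y \to \exists w (yRw \wedge x = w)).
F1: condition met.
F2: fails — mR²m but no w with mRw and m=w.
F3: fails — aR²d but no w with dRw and a=w.
F4: fails — uR²v but no t with vRt and u=t.
Valid on: F1.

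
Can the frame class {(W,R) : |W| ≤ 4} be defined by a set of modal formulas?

Any modally definable frame class is closed under disjoint unions.
Any modal formula valid on each of 5 disjoint one-world frames is valid on their disjoint union (validity is preserved under disjoint unions). Each one-world frame has |W|=1≤4, but the union has |W|=5.
So the class is not modally definable.

No — not modally definable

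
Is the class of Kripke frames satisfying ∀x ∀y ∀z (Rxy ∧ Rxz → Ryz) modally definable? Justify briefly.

Yes — defined by ◇q → □◇q

The condition is the Euclidean property. A defining modal formula is ◇q → □◇q.
Suppose ◇q→□◇q is valid. Take Rxy, Rxz and set V(q)={y}. Then ◇q at x, so □◇q at x, so ◇q at z, so some w with Rzw has q; w=y, i.e. Rzy. By symmetry of the argument, Ryz.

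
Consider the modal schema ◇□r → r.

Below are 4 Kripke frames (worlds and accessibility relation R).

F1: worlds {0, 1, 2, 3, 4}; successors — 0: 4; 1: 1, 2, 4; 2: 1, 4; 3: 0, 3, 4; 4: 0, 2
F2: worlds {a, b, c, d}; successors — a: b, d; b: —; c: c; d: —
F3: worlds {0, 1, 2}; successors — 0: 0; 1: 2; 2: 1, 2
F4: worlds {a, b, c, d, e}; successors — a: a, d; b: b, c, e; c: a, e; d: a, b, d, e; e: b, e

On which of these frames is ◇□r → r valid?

F3

Frame correspondent (Sahlqvist): ∀x ∀y (Rxy → Ryx) — i.e. symmetry.
F1: fails — R34 but not R43.
F2: fails — Rad but not Rda.
F3: ✓.
F4: fails — Rbc but not Rcb.
Valid on: F3.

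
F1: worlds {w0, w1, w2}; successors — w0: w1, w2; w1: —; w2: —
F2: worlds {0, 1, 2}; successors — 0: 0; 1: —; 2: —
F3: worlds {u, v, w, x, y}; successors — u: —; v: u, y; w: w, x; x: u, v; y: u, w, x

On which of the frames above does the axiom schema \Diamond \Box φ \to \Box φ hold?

The schema corresponds to the Euclidean property: \forall x \forall y \forall z (Rxy \wedge Rxz \to Ryz).
F1: fails — Rw0w1 and Rw0w1 but not Rw1w1.
F2: condition met.
F3: fails — Rvu and Rvu but not Ruu.
Valid on: F2.

F2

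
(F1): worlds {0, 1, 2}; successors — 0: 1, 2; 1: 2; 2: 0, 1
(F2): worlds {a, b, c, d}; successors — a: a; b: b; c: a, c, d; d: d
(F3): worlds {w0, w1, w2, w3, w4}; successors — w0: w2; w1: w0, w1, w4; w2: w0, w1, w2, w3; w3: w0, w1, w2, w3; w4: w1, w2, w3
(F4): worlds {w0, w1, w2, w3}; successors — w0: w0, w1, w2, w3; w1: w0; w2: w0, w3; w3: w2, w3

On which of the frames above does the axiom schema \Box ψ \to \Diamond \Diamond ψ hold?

(F2), (F3), (F4)

The schema corresponds to a generalized confluence (Geach) condition: \forall x \exists w (xRw \wedge x R^2 w).
(F1): fails — at 1 but no w with 1Rw and 1R²w.
(F2): satisfies the condition.
(F3): satisfies the condition.
(F4): satisfies the condition.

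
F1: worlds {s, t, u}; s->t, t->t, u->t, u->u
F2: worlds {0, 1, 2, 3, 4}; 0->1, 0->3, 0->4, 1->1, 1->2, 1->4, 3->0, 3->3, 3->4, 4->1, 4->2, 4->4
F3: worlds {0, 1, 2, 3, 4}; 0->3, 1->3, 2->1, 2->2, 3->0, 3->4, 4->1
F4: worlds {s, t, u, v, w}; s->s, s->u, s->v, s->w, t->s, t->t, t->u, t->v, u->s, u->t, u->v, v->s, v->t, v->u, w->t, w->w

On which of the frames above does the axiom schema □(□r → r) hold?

F1

This is the axiom for shift-reflexivity; its first-order frame correspondent is ∀x ∀y (Rxy → Ryy).
F1: satisfies the condition.
F2: fails — R12 but not R22.
F3: fails — R34 but not R44.
F4: fails — Ruv but not Rvv.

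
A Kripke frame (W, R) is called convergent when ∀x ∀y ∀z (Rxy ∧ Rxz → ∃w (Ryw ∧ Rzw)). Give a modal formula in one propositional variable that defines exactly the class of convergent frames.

◇□r → □◇r

A defining formula is ◇□r → □◇r (the .2 axiom).
Suppose ◇□r→□◇r is valid. Take Rxy, Rxz and set V(r)={w : Ryw}. Then □r at y so ◇□r at x, so □◇r at x, so ◇r at z, giving w with Rzw and Ryw.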